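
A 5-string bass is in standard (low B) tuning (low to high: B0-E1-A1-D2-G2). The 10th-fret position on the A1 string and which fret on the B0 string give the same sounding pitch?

A1 at fret 10 is A1 + 10 semitones = G2.
The open B0 string is 10 semitones below the open A1, so the same pitch on the B0 string lies at fret 10 + 10 = 20.

20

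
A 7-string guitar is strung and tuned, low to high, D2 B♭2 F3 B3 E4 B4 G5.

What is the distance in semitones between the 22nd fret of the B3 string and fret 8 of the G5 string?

6 semitones

B3 at fret 22 → A5 (MIDI 81); G5 at fret 8 → E♭6 (MIDI 87).
81 − 87 = -6, so the two pitches are 6 semitones apart, with E♭6 the higher.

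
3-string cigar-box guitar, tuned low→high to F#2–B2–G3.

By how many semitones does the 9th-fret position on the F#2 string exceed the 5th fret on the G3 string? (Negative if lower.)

F#2 at fret 9 → D#3 (MIDI 51); G3 at fret 5 → C4 (MIDI 60).
51 − 60 = -9, so the two pitches are 9 semitones apart.

-9 semitones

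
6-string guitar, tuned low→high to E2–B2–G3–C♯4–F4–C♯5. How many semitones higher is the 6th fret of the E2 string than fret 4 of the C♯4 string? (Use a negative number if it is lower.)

E2 at fret 6 → A♯2 (MIDI 46); C♯4 at fret 4 → F4 (MIDI 65).
46 − 65 = -19, so the two pitches are 19 semitones apart.

-19 semitones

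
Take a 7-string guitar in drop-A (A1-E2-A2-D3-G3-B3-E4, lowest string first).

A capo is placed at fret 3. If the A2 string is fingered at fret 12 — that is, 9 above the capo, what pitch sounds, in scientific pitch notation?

A3

The capo raises the open A2 by 3 semitones to C3; fretting 9 more gives A2 + 3 + 9 = A2 + 12 semitones = A3.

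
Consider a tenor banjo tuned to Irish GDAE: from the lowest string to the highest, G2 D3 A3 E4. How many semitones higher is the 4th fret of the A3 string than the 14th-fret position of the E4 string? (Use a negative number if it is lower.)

A3 at fret 4 → C#4 (MIDI 61); E4 at fret 14 → F#5 (MIDI 78).
61 − 78 = -17, so the two pitches are 17 semitones apart.

-17 semitones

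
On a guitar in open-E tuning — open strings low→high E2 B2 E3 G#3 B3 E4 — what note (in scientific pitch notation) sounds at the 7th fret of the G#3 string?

D#4

G#3 is MIDI 56. Adding 7 gives 63, which is D#4.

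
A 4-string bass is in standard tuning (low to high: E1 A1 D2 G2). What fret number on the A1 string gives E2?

7

E2 is 7 semitones above the open A1 (A–A#–B–C–C#–D–D#–E), so it sits at fret 7.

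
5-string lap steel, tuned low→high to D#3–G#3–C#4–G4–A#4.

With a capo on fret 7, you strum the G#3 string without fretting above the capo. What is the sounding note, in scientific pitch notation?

The capo raises the open G#3 by 7 semitones to D#4; fretting 0 more gives G#3 + 7 + 0 = G#3 + 7 semitones = D#4.

D#4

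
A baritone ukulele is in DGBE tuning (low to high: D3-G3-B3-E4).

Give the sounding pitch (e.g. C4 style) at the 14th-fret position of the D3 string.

D3 is MIDI 50. Adding 14 gives 64, which is E4.

E4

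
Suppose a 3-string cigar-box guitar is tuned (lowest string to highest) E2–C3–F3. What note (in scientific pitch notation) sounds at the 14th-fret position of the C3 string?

Each fret is one semitone, so C3 + 14 = D4.

D4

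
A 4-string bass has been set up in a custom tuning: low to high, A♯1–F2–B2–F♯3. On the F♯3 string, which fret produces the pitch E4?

E4 is 10 semitones above the open F♯3 (F#–G–G#–A–…–D–D#–E), so it sits at fret 10.

10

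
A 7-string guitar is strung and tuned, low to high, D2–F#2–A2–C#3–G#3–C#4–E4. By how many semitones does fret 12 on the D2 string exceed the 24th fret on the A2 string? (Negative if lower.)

-19 semitones

D2 at fret 12 → D3 (MIDI 50); A2 at fret 24 → A4 (MIDI 69).
50 − 69 = -19, so the two pitches are 19 semitones apart.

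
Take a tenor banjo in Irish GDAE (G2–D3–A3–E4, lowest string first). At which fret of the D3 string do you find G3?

5

G3 is 5 semitones above the open D3 (D–D#–E–F–F#–G), so it sits at fret 5.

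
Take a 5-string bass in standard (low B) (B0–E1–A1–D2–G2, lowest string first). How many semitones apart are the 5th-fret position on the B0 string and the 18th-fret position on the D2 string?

28 semitones

B0 at fret 5 → E1 (MIDI 28); D2 at fret 18 → G#3 (MIDI 56).
28 − 56 = -28, so the two pitches are 28 semitones apart, with G#3 the higher.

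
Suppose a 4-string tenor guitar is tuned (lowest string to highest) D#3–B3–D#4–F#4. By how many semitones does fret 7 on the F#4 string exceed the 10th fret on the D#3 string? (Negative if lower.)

12 semitones

F#4 at fret 7 → C#5 (MIDI 73); D#3 at fret 10 → C#4 (MIDI 61).
73 − 61 = 12, so the two pitches are 12 semitones apart.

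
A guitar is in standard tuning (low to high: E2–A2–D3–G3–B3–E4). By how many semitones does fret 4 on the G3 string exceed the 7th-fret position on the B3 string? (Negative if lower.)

-7 semitones

G3 at fret 4 → B3 (MIDI 59); B3 at fret 7 → F#4 (MIDI 66).
59 − 66 = -7, so the two pitches are 7 semitones apart.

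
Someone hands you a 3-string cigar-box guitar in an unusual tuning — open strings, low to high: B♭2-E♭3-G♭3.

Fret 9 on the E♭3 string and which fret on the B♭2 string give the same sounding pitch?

14

Fret 9 on E♭3 is MIDI 51 + 9 = 60 (C4). On the B♭2 string (open MIDI 46), that pitch is 60 − 46 = fret 14.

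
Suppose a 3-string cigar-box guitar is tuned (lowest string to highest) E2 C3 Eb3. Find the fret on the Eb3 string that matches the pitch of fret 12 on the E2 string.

E2 at fret 12 is E2 + 12 semitones = E3.
The open Eb3 string is 11 semitones above the open E2, so the same pitch on the Eb3 string lies at fret 12 − 11 = 1.

1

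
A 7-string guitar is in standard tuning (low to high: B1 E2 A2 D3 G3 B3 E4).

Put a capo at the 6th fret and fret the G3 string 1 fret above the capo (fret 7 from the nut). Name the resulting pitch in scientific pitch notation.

The capo raises the open G3 by 6 semitones to C#4; fretting 1 more gives G3 + 6 + 1 = G3 + 7 semitones = D4.

D4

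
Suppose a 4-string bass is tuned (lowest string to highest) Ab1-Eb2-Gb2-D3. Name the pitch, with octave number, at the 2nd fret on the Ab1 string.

Ab1 is MIDI 32. Adding 2 gives 34, which is Bb1.
(Equivalently spelled A#1.)

Bb1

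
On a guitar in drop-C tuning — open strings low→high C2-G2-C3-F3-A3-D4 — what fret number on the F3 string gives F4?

F4 is 12 semitones above the open F3 (F–F#–G–G#–…–D#–E–F), so it sits at fret 12.

12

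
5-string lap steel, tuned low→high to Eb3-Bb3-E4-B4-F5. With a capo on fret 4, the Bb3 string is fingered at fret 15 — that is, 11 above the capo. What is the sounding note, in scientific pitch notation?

Db5

The capo raises the open Bb3 by 4 semitones to D4; fretting 11 more gives Bb3 + 4 + 11 = Bb3 + 15 semitones = Db5.
(Also written C#.)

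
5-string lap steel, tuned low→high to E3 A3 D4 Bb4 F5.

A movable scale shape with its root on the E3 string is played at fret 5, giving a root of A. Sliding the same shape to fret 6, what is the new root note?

Bb

Moving from fret 5 to fret 6 shifts the root by 1 semitone.
A up 1 semitone is Bb.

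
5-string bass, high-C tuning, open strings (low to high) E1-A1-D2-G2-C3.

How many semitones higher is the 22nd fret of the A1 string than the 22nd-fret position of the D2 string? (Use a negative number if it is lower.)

-5 semitones

A1 at fret 22 → G3 (MIDI 55); D2 at fret 22 → C4 (MIDI 60).
55 − 60 = -5, so the two pitches are 5 semitones apart.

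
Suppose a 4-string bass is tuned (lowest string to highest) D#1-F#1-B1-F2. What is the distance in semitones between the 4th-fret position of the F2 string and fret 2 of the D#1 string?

F2 at fret 4 → A2 (MIDI 45); D#1 at fret 2 → F1 (MIDI 29).
45 − 29 = 16, so the two pitches are 16 semitones apart, with A2 the higher.

16 semitones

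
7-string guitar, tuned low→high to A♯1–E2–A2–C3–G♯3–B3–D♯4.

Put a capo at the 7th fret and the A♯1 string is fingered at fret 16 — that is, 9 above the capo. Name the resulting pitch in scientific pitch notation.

The capo raises the open A♯1 by 7 semitones to F2; fretting 9 more gives A♯1 + 7 + 9 = A♯1 + 16 semitones = D3.

D3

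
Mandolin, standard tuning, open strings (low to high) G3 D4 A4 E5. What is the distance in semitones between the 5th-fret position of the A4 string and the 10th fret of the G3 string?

9 semitones

A4 at fret 5 → D5 (MIDI 74); G3 at fret 10 → F4 (MIDI 65).
74 − 65 = 9, so the two pitches are 9 semitones apart, with D5 the higher.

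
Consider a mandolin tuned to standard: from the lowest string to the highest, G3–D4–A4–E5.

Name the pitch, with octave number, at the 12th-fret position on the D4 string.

Each fret is one semitone, so D4 + 12 = D5.

D5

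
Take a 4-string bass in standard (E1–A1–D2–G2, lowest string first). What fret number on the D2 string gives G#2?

G#2 is 6 semitones above the open D2 (D–D#–E–F–F#–G–G#), so it sits at fret 6.

6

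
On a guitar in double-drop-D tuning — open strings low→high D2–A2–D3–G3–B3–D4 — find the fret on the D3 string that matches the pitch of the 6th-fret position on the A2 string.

1

A2 at fret 6 is A2 + 6 semitones = D#3.
The open D3 string is 5 semitones above the open A2, so the same pitch on the D3 string lies at fret 6 − 5 = 1.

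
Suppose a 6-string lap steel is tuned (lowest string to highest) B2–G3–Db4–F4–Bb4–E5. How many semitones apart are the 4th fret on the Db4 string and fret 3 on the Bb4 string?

8 semitones

Db4 at fret 4 → F4 (MIDI 65); Bb4 at fret 3 → Db5 (MIDI 73).
65 − 73 = -8, so the two pitches are 8 semitones apart, with Db5 the higher.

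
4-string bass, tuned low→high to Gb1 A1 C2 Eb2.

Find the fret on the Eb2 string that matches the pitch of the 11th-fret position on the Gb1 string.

2

Fret 11 on Gb1 is MIDI 30 + 11 = 41 (F2). On the Eb2 string (open MIDI 39), that pitch is 41 − 39 = fret 2.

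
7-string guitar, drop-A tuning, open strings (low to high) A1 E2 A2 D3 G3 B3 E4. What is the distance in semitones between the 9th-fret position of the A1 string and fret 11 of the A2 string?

A1 at fret 9 → F♯2 (MIDI 42); A2 at fret 11 → G♯3 (MIDI 56).
42 − 56 = -14, so the two pitches are 14 semitones apart, with G♯3 the higher.

14 semitones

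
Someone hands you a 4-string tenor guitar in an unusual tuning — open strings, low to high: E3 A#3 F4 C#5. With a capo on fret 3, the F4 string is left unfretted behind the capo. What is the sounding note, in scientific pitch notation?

The capo raises the open F4 by 3 semitones to G#4; fretting 0 more gives F4 + 3 + 0 = F4 + 3 semitones = G#4.
(Also written Ab.)

G#4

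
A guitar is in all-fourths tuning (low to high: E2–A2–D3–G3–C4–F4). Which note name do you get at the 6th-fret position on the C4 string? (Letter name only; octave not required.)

C4 is MIDI 60. Adding 6 gives 66; 66 mod 12 = 6, i.e. F♯.
(Equivalently spelled G♭.)

F♯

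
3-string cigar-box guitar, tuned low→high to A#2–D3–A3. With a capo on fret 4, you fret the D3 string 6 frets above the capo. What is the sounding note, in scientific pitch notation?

The capo raises the open D3 by 4 semitones to F#3; fretting 6 more gives D3 + 4 + 6 = D3 + 10 semitones = C4.

C4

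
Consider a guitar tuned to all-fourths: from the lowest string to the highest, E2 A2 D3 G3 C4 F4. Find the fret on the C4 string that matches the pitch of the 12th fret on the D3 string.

D3 at fret 12 is D3 + 12 semitones = D4.
The open C4 string is 10 semitones above the open D3, so the same pitch on the C4 string lies at fret 12 − 10 = 2.

2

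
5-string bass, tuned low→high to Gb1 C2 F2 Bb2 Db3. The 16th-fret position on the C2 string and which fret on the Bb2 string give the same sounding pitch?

6

Fret 16 on C2 is MIDI 36 + 16 = 52 (E3). On the Bb2 string (open MIDI 46), that pitch is 52 − 46 = fret 6.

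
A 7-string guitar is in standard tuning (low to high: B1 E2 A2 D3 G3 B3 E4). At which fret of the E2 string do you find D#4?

23

D#4 is 23 semitones above the open E2 (E–F–F#–G–…–C#–D–D#), so it sits at fret 23.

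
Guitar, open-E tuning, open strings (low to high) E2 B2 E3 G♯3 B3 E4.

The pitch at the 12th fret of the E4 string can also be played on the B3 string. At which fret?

Fret 12 on E4 is MIDI 64 + 12 = 76 (E5). On the B3 string (open MIDI 59), that pitch is 76 − 59 = fret 17.

17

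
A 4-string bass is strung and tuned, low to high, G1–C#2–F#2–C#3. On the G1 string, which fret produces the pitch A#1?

A#1 is 3 semitones above the open G1 (G–G#–A–A#), so it sits at fret 3.

3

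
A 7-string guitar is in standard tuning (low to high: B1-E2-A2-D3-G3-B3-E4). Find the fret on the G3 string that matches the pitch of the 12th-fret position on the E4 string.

21

E4 at fret 12 is E4 + 12 semitones = E5.
The open G3 string is 9 semitones below the open E4, so the same pitch on the G3 string lies at fret 12 + 9 = 21.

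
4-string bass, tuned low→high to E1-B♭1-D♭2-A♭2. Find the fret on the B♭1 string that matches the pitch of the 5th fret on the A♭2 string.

15

A♭2 at fret 5 is A♭2 + 5 semitones = D♭3.
The open B♭1 string is 10 semitones below the open A♭2, so the same pitch on the B♭1 string lies at fret 5 + 10 = 15.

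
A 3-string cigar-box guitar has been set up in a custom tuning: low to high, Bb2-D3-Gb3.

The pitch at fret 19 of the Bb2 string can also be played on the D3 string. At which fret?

15

Fret 19 on Bb2 is MIDI 46 + 19 = 65 (F4). On the D3 string (open MIDI 50), that pitch is 65 − 50 = fret 15.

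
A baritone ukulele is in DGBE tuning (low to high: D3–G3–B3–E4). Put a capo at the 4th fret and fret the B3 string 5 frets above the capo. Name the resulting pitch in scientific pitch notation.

G♯4

The capo raises the open B3 by 4 semitones to D♯4; fretting 5 more gives B3 + 4 + 5 = B3 + 9 semitones = G♯4.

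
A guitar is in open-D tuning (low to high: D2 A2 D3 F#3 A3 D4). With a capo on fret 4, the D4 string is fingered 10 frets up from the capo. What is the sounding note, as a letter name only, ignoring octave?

E

The capo raises the open D4 by 4 semitones to F#4; fretting 10 more gives D4 + 4 + 10 = D4 + 14 semitones, landing on E.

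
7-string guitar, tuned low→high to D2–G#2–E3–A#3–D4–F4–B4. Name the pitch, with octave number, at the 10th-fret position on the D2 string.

C3

Each fret is one semitone, so D2 + 10 = C3.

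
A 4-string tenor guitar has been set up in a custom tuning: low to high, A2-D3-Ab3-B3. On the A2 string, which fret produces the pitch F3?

8

F3 is 8 semitones above the open A2 (A–Bb–B–C–Db–D–Eb–E–F), so it sits at fret 8.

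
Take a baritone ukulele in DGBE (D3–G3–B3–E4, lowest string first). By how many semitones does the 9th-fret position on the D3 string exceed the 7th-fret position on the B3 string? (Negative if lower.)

D3 at fret 9 → B3 (MIDI 59); B3 at fret 7 → F#4 (MIDI 66).
59 − 66 = -7, so the two pitches are 7 semitones apart.

-7 semitones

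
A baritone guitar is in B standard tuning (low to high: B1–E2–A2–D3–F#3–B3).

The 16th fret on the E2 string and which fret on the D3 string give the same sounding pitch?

Fret 16 on E2 is MIDI 40 + 16 = 56 (G#3). On the D3 string (open MIDI 50), that pitch is 56 − 50 = fret 6.

6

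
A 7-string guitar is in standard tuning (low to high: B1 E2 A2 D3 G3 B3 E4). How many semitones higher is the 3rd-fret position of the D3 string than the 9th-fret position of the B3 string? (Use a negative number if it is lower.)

D3 at fret 3 → F3 (MIDI 53); B3 at fret 9 → G♯4 (MIDI 68).
53 − 68 = -15, so the two pitches are 15 semitones apart.

-15 semitones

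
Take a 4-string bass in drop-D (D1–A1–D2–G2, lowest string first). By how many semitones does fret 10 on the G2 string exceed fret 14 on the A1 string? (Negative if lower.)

6 semitones

G2 at fret 10 → F3 (MIDI 53); A1 at fret 14 → B2 (MIDI 47).
53 − 47 = 6, so the two pitches are 6 semitones apart.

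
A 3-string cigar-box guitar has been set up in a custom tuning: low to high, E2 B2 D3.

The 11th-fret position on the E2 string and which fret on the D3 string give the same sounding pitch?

Fret 11 on E2 is MIDI 40 + 11 = 51 (E♭3). On the D3 string (open MIDI 50), that pitch is 51 − 50 = fret 1.

1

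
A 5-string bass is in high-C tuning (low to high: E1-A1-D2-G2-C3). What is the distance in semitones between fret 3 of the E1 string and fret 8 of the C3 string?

E1 at fret 3 → G1 (MIDI 31); C3 at fret 8 → G♯3 (MIDI 56).
31 − 56 = -25, so the two pitches are 25 semitones apart, with G♯3 the higher.

25 semitones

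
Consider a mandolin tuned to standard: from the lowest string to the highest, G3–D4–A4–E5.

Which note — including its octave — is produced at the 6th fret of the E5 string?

E5 is MIDI 76. Adding 6 gives 82, which is A#5.
(Equivalently spelled Bb5.)

A#5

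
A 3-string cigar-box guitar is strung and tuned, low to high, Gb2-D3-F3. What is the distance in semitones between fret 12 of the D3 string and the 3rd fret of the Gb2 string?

17 semitones

D3 at fret 12 → D4 (MIDI 62); Gb2 at fret 3 → A2 (MIDI 45).
62 − 45 = 17, so the two pitches are 17 semitones apart, with D4 the higher.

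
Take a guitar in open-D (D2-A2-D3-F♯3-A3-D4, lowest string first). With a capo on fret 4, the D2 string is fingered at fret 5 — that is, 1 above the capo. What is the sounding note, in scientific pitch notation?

G2

The capo raises the open D2 by 4 semitones to F♯2; fretting 1 more gives D2 + 4 + 1 = D2 + 5 semitones = G2.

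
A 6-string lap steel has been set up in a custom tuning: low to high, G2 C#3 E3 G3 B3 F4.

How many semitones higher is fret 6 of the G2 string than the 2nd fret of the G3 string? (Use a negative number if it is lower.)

G2 at fret 6 → C#3 (MIDI 49); G3 at fret 2 → A3 (MIDI 57).
49 − 57 = -8, so the two pitches are 8 semitones apart.

-8 semitones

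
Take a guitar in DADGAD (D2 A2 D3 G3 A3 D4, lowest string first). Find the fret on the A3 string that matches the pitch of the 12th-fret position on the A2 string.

0

A2 at fret 12 is A2 + 12 semitones = A3.
The open A3 string is 12 semitones above the open A2, so the same pitch on the A3 string lies at fret 12 − 12 = 0.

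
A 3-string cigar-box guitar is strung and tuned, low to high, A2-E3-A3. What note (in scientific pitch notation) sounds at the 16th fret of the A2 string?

Each fret is one semitone, so A2 + 16 = C♯4.

C♯4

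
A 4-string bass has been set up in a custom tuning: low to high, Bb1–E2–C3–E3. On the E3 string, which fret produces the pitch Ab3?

Ab3 is 4 semitones above the open E3 (E–F–Gb–G–Ab), so it sits at fret 4.

4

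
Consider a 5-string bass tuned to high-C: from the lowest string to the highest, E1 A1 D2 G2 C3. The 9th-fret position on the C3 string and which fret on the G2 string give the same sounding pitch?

14

C3 at fret 9 is C3 + 9 semitones = A3.
The open G2 string is 5 semitones below the open C3, so the same pitch on the G2 string lies at fret 9 + 5 = 14.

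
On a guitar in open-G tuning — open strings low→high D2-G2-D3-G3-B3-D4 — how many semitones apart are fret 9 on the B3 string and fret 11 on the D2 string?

B3 at fret 9 → G#4 (MIDI 68); D2 at fret 11 → C#3 (MIDI 49).
68 − 49 = 19, so the two pitches are 19 semitones apart, with G#4 the higher.

19 semitones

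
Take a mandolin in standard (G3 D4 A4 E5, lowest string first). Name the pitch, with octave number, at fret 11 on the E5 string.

D♯6

E5 is MIDI 76. Adding 11 gives 87, which is D♯6.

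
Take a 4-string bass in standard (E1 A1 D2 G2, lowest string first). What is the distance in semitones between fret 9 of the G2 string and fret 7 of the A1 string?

12 semitones

G2 at fret 9 → E3 (MIDI 52); A1 at fret 7 → E2 (MIDI 40).
52 − 40 = 12, so the two pitches are 12 semitones apart, with E3 the higher.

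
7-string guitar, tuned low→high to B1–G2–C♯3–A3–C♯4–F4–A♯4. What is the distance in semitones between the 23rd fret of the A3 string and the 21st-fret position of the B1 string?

A3 at fret 23 → G♯5 (MIDI 80); B1 at fret 21 → G♯3 (MIDI 56).
80 − 56 = 24, so the two pitches are 24 semitones apart, with G♯5 the higher.

24 semitones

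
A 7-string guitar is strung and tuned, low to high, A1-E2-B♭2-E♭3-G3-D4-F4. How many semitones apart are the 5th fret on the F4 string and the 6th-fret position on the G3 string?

9 semitones

F4 at fret 5 → B♭4 (MIDI 70); G3 at fret 6 → D♭4 (MIDI 61).
70 − 61 = 9, so the two pitches are 9 semitones apart, with B♭4 the higher.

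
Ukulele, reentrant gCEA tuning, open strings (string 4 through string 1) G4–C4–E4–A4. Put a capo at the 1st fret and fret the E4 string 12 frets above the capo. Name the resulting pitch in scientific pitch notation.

The capo raises the open E4 by 1 semitone to F4; fretting 12 more gives E4 + 1 + 12 = E4 + 13 semitones = F5.

F5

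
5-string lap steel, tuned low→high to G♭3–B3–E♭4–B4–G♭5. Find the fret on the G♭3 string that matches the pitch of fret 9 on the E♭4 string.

18

E♭4 at fret 9 is E♭4 + 9 semitones = C5.
The open G♭3 string is 9 semitones below the open E♭4, so the same pitch on the G♭3 string lies at fret 9 + 9 = 18.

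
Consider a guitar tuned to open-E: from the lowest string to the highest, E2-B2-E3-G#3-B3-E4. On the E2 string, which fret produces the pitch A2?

A2 is 5 semitones above the open E2 (E–F–F#–G–G#–A), so it sits at fret 5.

5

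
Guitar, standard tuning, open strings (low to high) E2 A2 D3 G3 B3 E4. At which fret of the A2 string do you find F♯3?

F♯3 is 9 semitones above the open A2 (A–A#–B–C–C#–D–D#–E–F–F#), so it sits at fret 9.

9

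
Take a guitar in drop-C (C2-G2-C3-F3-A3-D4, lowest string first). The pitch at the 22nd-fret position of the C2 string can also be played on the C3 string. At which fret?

10

Fret 22 on C2 is MIDI 36 + 22 = 58 (A#3). On the C3 string (open MIDI 48), that pitch is 58 − 48 = fret 10.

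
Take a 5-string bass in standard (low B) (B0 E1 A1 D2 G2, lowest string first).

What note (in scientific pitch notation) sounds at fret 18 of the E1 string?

A♯2

Each fret is one semitone, so E1 + 18 = A♯2.
(Equivalently spelled B♭2.)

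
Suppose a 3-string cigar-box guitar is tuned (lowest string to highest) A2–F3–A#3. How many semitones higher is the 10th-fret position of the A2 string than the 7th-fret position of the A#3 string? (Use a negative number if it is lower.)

-10 semitones

A2 at fret 10 → G3 (MIDI 55); A#3 at fret 7 → F4 (MIDI 65).
55 − 65 = -10, so the two pitches are 10 semitones apart.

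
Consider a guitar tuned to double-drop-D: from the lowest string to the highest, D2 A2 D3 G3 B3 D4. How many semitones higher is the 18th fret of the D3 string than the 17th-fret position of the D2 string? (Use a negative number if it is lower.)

13 semitones

D3 at fret 18 → G#4 (MIDI 68); D2 at fret 17 → G3 (MIDI 55).
68 − 55 = 13, so the two pitches are 13 semitones apart.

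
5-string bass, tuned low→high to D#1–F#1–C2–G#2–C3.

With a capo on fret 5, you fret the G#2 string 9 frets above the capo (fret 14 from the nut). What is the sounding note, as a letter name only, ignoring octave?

A#

The capo raises the open G#2 by 5 semitones to C#3; fretting 9 more gives G#2 + 5 + 9 = G#2 + 14 semitones, landing on A#.
(Also written Bb.)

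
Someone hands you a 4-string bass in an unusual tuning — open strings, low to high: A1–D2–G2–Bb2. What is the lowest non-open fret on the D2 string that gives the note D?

From D2, count semitones up the chromatic scale until reaching D: D–Eb–E–F–…–C–Db–D — 12 steps.

12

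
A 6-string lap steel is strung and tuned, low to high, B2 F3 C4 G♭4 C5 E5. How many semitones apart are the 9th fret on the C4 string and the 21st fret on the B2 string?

C4 at fret 9 → A4 (MIDI 69); B2 at fret 21 → A♭4 (MIDI 68).
69 − 68 = 1, so the two pitches are 1 semitone apart, with A4 the higher.

1 semitone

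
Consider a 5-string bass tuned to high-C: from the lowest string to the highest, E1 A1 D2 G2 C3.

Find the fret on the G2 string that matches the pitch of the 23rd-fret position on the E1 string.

E1 at fret 23 is E1 + 23 semitones = D♯3.
The open G2 string is 15 semitones above the open E1, so the same pitch on the G2 string lies at fret 23 − 15 = 8.

8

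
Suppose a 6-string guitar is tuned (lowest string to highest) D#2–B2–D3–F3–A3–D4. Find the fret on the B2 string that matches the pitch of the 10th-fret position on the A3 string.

Fret 10 on A3 is MIDI 57 + 10 = 67 (G4). On the B2 string (open MIDI 47), that pitch is 67 − 47 = fret 20.

20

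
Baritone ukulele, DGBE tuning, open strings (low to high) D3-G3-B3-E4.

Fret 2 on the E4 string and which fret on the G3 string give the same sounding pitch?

11

Fret 2 on E4 is MIDI 64 + 2 = 66 (F#4). On the G3 string (open MIDI 55), that pitch is 66 − 55 = fret 11.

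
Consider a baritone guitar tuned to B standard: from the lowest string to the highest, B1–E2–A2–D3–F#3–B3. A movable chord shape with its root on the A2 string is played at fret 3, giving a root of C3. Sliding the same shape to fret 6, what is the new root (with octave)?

D#3

Moving from fret 3 to fret 6 shifts the root by 3 semitones.
C3 up 3 semitones is D#3.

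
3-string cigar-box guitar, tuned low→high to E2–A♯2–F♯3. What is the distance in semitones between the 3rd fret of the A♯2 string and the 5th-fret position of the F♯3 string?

A♯2 at fret 3 → C♯3 (MIDI 49); F♯3 at fret 5 → B3 (MIDI 59).
49 − 59 = -10, so the two pitches are 10 semitones apart, with B3 the higher.

10 semitones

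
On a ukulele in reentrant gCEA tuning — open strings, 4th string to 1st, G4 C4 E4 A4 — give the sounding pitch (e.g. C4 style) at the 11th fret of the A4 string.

The open A4 string plus 11 semitones: A–A#–B–C–…–F#–G–G#.
The walk passes from B into C once, so the octave number goes from 4 to 5.

G#5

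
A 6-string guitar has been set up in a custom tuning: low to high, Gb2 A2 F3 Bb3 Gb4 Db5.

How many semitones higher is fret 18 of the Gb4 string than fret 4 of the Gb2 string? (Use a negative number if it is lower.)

38 semitones

Gb4 at fret 18 → C6 (MIDI 84); Gb2 at fret 4 → Bb2 (MIDI 46).
84 − 46 = 38, so the two pitches are 38 semitones apart.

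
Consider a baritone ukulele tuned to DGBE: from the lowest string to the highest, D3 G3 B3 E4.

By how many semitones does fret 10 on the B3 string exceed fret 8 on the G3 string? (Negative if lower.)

B3 at fret 10 → A4 (MIDI 69); G3 at fret 8 → D♯4 (MIDI 63).
69 − 63 = 6, so the two pitches are 6 semitones apart.

6 semitones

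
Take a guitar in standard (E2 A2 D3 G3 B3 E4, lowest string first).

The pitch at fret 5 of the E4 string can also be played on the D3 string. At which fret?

E4 at fret 5 is E4 + 5 semitones = A4.
The open D3 string is 14 semitones below the open E4, so the same pitch on the D3 string lies at fret 5 + 14 = 19.

19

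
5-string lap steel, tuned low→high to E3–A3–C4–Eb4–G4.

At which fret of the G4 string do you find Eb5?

8

Eb5 is 8 semitones above the open G4 (G–Ab–A–Bb–B–C–Db–D–Eb), so it sits at fret 8.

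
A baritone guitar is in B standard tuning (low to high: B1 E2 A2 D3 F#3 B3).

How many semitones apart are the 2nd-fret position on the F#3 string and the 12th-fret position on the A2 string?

1 semitone

F#3 at fret 2 → G#3 (MIDI 56); A2 at fret 12 → A3 (MIDI 57).
56 − 57 = -1, so the two pitches are 1 semitone apart, with A3 the higher.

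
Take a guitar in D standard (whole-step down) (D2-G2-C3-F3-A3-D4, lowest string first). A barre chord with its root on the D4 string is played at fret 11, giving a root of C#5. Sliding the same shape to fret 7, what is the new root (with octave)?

Moving from fret 11 to fret 7 shifts the root by -4 semitones.
C#5 down 4 semitones is A4.

A4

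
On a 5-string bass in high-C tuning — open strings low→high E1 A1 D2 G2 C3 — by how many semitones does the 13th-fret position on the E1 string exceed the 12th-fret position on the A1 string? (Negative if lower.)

-4 semitones

E1 at fret 13 → F2 (MIDI 41); A1 at fret 12 → A2 (MIDI 45).
41 − 45 = -4, so the two pitches are 4 semitones apart.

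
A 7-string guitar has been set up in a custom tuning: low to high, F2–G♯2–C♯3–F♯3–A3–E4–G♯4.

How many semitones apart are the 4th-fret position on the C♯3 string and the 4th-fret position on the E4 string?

C♯3 at fret 4 → F3 (MIDI 53); E4 at fret 4 → G♯4 (MIDI 68).
53 − 68 = -15, so the two pitches are 15 semitones apart, with G♯4 the higher.

15 semitones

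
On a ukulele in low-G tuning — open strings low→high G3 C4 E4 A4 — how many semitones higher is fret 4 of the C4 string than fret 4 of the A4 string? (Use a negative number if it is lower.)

C4 at fret 4 → E4 (MIDI 64); A4 at fret 4 → C#5 (MIDI 73).
64 − 73 = -9, so the two pitches are 9 semitones apart.

-9 semitones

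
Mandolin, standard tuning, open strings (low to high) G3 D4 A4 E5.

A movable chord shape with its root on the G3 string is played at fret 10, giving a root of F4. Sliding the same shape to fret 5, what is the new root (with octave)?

C4

Moving from fret 10 to fret 5 shifts the root by -5 semitones.
F4 down 5 semitones is C4.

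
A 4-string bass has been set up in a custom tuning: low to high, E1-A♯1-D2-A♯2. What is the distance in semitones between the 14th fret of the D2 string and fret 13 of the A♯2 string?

D2 at fret 14 → E3 (MIDI 52); A♯2 at fret 13 → B3 (MIDI 59).
52 − 59 = -7, so the two pitches are 7 semitones apart, with B3 the higher.

7 semitones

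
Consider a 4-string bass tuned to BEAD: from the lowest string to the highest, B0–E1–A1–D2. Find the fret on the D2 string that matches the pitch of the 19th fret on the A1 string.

14

A1 at fret 19 is A1 + 19 semitones = E3.
The open D2 string is 5 semitones above the open A1, so the same pitch on the D2 string lies at fret 19 − 5 = 14.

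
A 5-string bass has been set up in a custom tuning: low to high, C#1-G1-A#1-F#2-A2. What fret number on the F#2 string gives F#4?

F#4 is 24 semitones above the open F#2 (F#–G–G#–A–…–E–F–F#), so it sits at fret 24.

24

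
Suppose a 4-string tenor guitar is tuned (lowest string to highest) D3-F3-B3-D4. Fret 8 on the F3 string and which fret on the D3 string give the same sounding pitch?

11

F3 at fret 8 is F3 + 8 semitones = C#4.
The open D3 string is 3 semitones below the open F3, so the same pitch on the D3 string lies at fret 8 + 3 = 11.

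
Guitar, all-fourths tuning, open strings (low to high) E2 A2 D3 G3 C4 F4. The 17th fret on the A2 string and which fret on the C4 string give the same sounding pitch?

2

A2 at fret 17 is A2 + 17 semitones = D4.
The open C4 string is 15 semitones above the open A2, so the same pitch on the C4 string lies at fret 17 − 15 = 2.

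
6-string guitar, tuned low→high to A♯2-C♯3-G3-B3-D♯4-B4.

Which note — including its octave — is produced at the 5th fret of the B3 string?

E4

B3 is MIDI 59. Adding 5 gives 64, which is E4.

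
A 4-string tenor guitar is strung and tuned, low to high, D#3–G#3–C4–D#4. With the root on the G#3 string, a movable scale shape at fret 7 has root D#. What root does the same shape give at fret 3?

B

Moving from fret 7 to fret 3 shifts the root by -4 semitones.
D# down 4 semitones is B.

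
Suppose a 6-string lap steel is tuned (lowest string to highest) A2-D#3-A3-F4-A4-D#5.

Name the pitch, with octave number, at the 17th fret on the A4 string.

The open A4 string plus 17 semitones: A–A#–B–C–…–C–C#–D.
The walk passes from B into C 2 times, so the octave number goes from 4 to 6.

D6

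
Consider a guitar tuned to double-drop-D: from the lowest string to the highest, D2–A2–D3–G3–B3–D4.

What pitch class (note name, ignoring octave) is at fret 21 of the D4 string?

B

D4 is MIDI 62. Adding 21 gives 83; 83 mod 12 = 11, i.e. B.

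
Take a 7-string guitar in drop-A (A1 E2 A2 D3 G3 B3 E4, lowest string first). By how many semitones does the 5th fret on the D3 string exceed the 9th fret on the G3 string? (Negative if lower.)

-9 semitones

D3 at fret 5 → G3 (MIDI 55); G3 at fret 9 → E4 (MIDI 64).
55 − 64 = -9, so the two pitches are 9 semitones apart.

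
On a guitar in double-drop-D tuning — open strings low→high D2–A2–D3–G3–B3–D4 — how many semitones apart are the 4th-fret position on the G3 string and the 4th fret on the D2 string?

17 semitones

G3 at fret 4 → B3 (MIDI 59); D2 at fret 4 → F#2 (MIDI 42).
59 − 42 = 17, so the two pitches are 17 semitones apart, with B3 the higher.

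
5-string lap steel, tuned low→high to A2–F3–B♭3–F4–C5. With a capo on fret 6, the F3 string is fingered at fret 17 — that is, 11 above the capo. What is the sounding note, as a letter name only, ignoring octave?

The capo raises the open F3 by 6 semitones to B3; fretting 11 more gives F3 + 6 + 11 = F3 + 17 semitones, landing on B♭.

B♭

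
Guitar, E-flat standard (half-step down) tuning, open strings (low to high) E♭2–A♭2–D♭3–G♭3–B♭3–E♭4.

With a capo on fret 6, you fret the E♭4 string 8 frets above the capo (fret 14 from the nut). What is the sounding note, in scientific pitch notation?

F5

The capo raises the open E♭4 by 6 semitones to A4; fretting 8 more gives E♭4 + 6 + 8 = E♭4 + 14 semitones = F5.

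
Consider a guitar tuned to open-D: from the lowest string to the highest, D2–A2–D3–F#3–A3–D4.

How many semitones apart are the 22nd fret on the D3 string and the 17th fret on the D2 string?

D3 at fret 22 → C5 (MIDI 72); D2 at fret 17 → G3 (MIDI 55).
72 − 55 = 17, so the two pitches are 17 semitones apart, with C5 the higher.

17 semitones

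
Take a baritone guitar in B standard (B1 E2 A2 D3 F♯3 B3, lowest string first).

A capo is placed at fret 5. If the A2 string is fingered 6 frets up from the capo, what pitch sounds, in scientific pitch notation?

The capo raises the open A2 by 5 semitones to D3; fretting 6 more gives A2 + 5 + 6 = A2 + 11 semitones = G♯3.
(Also written A♭.)

G♯3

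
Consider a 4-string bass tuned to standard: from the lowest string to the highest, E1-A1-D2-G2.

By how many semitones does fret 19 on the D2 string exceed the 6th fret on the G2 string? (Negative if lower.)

8 semitones

D2 at fret 19 → A3 (MIDI 57); G2 at fret 6 → C#3 (MIDI 49).
57 − 49 = 8, so the two pitches are 8 semitones apart.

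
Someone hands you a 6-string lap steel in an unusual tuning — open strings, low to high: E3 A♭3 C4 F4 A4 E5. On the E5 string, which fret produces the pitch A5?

A5 is 5 semitones above the open E5 (E–F–Gb–G–Ab–A), so it sits at fret 5.

5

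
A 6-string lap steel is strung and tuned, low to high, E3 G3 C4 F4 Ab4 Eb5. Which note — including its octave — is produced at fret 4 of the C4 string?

E4

Each fret is one semitone, so C4 + 4 = E4.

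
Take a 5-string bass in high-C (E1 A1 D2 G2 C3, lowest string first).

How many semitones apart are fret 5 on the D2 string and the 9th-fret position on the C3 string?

14 semitones

D2 at fret 5 → G2 (MIDI 43); C3 at fret 9 → A3 (MIDI 57).
43 − 57 = -14, so the two pitches are 14 semitones apart, with A3 the higher.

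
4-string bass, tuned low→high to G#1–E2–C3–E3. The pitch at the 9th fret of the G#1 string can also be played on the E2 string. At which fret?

G#1 at fret 9 is G#1 + 9 semitones = F2.
The open E2 string is 8 semitones above the open G#1, so the same pitch on the E2 string lies at fret 9 − 8 = 1.

1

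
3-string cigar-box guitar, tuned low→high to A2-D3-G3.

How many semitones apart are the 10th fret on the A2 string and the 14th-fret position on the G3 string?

A2 at fret 10 → G3 (MIDI 55); G3 at fret 14 → A4 (MIDI 69).
55 − 69 = -14, so the two pitches are 14 semitones apart, with A4 the higher.

14 semitones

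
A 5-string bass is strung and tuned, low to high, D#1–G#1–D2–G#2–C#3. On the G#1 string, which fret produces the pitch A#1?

A#1 is 2 semitones above the open G#1 (G#–A–A#), so it sits at fret 2.

2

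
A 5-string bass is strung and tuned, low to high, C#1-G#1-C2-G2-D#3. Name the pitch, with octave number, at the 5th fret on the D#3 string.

G#3

The open D#3 string plus 5 semitones: D#–E–F–F#–G–G#.
No B→C boundary is crossed, so the octave stays at 3.
(Equivalently spelled Ab3.)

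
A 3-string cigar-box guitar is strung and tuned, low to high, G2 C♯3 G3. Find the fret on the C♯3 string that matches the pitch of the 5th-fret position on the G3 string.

11

G3 at fret 5 is G3 + 5 semitones = C4.
The open C♯3 string is 6 semitones below the open G3, so the same pitch on the C♯3 string lies at fret 5 + 6 = 11.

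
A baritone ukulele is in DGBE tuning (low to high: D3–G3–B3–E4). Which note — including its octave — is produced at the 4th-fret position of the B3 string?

D#4

The open B3 string plus 4 semitones: B–C–C#–D–D#.
The walk passes from B into C once, so the octave number goes from 3 to 4.
(Equivalently spelled Eb4.)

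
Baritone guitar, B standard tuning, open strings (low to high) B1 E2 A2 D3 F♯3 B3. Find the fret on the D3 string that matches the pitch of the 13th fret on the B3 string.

22

B3 at fret 13 is B3 + 13 semitones = C5.
The open D3 string is 9 semitones below the open B3, so the same pitch on the D3 string lies at fret 13 + 9 = 22.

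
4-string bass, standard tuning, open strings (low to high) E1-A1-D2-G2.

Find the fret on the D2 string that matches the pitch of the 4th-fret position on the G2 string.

9

G2 at fret 4 is G2 + 4 semitones = B2.
The open D2 string is 5 semitones below the open G2, so the same pitch on the D2 string lies at fret 4 + 5 = 9.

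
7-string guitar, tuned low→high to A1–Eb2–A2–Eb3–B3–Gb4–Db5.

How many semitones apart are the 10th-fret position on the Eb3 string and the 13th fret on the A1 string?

Eb3 at fret 10 → Db4 (MIDI 61); A1 at fret 13 → Bb2 (MIDI 46).
61 − 46 = 15, so the two pitches are 15 semitones apart, with Db4 the higher.

15 semitones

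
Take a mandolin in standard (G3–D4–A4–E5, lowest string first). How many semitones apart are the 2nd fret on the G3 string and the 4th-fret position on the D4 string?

9 semitones

G3 at fret 2 → A3 (MIDI 57); D4 at fret 4 → F♯4 (MIDI 66).
57 − 66 = -9, so the two pitches are 9 semitones apart, with F♯4 the higher.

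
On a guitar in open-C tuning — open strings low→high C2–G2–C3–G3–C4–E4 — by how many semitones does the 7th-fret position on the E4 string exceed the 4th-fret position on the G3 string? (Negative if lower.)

E4 at fret 7 → B4 (MIDI 71); G3 at fret 4 → B3 (MIDI 59).
71 − 59 = 12, so the two pitches are 12 semitones apart.

12 semitones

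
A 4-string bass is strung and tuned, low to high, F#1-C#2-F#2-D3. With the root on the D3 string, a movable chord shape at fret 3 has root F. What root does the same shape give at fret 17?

G

Moving from fret 3 to fret 17 shifts the root by 14 semitones.
F up 14 semitones is G.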